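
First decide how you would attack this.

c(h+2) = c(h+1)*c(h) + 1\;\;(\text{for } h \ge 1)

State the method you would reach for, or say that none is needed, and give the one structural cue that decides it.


Technique: no special technique — each new value is a nonlinear function of earlier ones — scaling arguments and superposition both fail.


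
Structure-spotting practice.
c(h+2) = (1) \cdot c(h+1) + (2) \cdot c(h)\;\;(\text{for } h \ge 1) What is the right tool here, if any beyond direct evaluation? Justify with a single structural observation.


Method: the characteristic-root method — shift-invariance with fixed coefficients calls for exponential trials; the characteristic polynomial finds every r^h.


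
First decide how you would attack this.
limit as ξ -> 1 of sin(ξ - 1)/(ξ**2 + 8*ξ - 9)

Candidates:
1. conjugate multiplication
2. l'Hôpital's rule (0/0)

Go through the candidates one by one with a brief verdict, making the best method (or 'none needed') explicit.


Method: l'Hôpital's rule (0/0) — plug in 1: top and bottom both hit zero, so differentiate each and retry. One could equally expand both pieces locally and compare leading terms; the rule does that in one stroke.
- conjugate multiplication: no divergent radical difference is present for a conjugate pair to cancel.
- l'Hôpital's rule (0/0): a fit — the right tool for this form.


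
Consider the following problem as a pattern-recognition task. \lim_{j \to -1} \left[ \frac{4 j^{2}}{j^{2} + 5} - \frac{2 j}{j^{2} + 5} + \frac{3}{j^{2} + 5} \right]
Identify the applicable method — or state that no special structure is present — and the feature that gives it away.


Verdict: no special technique — the expression is continuous at -1 — substitute and evaluate; no indeterminate form appears.


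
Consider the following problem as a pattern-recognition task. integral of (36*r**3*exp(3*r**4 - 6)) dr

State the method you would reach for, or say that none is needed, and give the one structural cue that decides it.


Diagnosis: u-substitution — differentiating the inner expression 3*r**4 - 6 produces the factor 36*r**3 up to a constant multiple, so substituting u = 3*r**4 - 6 reduces everything to a one-variable integral in u.


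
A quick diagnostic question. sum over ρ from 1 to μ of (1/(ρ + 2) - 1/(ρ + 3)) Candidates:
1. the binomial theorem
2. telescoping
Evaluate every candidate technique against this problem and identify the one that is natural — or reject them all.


Verdict: telescoping — spot the paired structure — each term adds 1/(ρ + 2) and subtracts its successor value, which the next term restores: the definition of a telescoping chain.
- the binomial theorem: no binomial coefficients pair up with complementary powers here.
- telescoping — a fit — the right tool for this form.


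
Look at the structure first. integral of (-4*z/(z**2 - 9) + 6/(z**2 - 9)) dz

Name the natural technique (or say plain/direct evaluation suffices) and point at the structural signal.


Method: partial fractions — break z**2 - 9 into its roots and the integral splits into logarithm-sized bites.


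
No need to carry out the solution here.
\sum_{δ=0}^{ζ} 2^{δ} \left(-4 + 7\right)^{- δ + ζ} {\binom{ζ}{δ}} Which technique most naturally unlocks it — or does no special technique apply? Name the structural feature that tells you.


Verdict: the binomial theorem — the summand is term δ of a binomial expansion in 2 and (-4 + 7); the whole sum is a single power.


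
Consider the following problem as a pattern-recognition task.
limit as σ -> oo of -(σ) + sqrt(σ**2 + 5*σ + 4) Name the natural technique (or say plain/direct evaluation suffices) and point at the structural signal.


Method: conjugate multiplication — divergence minus divergence hides a finite answer — expose it by pairing sqrt(σ**2 + 5*σ + 4) - σ with its conjugate.


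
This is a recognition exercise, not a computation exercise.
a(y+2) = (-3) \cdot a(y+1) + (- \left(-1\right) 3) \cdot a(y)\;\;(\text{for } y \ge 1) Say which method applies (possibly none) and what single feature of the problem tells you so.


Verdict: the characteristic-root method — fixed numeric weights on consecutive terms and no forcing term added: the root method in its home territory.


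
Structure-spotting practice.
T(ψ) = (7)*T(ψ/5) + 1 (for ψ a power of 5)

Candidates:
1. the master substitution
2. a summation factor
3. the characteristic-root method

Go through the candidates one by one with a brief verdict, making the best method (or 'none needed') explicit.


Method: the master substitution — the argument ψ/5 divides the index by 5; the standard ψ = 5^m substitution converts it to a constant-shift recurrence.
- the master substitution: yes, a natural case for it.
- a summation factor: a divided-index call is outside the fixed-shift first-order family a summation factor normalizes.
- the characteristic-root method: a divided-index call is not the fixed-shift linear shape that characteristic roots solve.


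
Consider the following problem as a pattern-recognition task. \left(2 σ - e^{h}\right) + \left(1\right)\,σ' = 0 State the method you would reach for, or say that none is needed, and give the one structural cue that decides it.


Verdict: a linear integrating factor — σ appears only to the first power with coefficient 2 — the classic integrating-factor setup.


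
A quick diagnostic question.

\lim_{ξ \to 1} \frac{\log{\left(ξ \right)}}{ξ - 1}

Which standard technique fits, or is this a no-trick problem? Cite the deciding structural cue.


Technique: l'Hôpital's rule (0/0) — numerator and denominator both vanish at 1 — a genuine 0/0 form, which is exactly when l'Hôpital applies. Expanding numerator and denominator to first order gives the same value — the rule automates exactly that.


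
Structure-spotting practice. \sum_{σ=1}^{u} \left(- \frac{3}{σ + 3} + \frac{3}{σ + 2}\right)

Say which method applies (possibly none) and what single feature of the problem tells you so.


Technique: telescoping — the generic term is a one-step difference of \frac{3}{σ + 2}, so partial sums shortcut to endpoint evaluation.


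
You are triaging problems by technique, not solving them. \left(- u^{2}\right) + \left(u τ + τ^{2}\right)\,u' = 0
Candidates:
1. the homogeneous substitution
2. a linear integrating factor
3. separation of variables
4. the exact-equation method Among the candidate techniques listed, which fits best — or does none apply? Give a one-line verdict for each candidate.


Verdict: the homogeneous substitution — the slope's numerator and denominator have matching total degree, so it depends only on u/τ and the ratio substitution collapses it. A Bernoulli-style rewrite — possibly after exchanging which variable is treated as dependent — would work as well; the homogeneous substitution is the more immediate reading here.
- the homogeneous substitution — yes, a natural case for it.
- a linear integrating factor — the unknown enters nonlinearly (through a power, a denominator, or a transcendental function), which the linear integrating-factor recipe cannot absorb as-is — any repair would come from a preliminary substitution, not the factor.
- separation of variables — the two dependences do not factor apart.
- the exact-equation method: the mixed-partials test fails on this split — it is not an exact differential as presented.


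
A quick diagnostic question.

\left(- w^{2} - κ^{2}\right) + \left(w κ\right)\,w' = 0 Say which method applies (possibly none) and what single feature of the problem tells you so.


Verdict: the homogeneous substitution — the slope's numerator and denominator share total degree; set v = w/κ and the equation drops to separable form. This doubles as a Bernoulli equation in the unknown as written; the homogeneous route needs no setup at all.


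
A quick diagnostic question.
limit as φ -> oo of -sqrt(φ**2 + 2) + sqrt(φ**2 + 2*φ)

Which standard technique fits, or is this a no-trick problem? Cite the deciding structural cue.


Method: conjugate multiplication — the difference sqrt(φ**2 + 2*φ) - sqrt(φ**2 + 2) is an ∞ − ∞ stalemate; its conjugate partner breaks the tie.


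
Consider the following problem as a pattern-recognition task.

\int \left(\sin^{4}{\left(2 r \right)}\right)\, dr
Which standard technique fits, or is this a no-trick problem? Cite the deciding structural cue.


Technique: a trigonometric identity — the even trigonometric power \sin^{4}{\left(2 r \right)} reduces by a double-angle identity before any integration is attempted.


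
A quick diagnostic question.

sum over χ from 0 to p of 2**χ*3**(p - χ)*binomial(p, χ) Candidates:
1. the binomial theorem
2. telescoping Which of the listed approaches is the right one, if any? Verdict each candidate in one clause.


Technique: the binomial theorem — the binomial coefficients weight matched powers of 2 and 3, which is exactly the expansion of a binomial power.
- the binomial theorem: a fit — the right tool for this form.
- telescoping — the summand is not presented as a shifted difference — a telescoping rewrite may exist, but the displayed structure does not offer one.


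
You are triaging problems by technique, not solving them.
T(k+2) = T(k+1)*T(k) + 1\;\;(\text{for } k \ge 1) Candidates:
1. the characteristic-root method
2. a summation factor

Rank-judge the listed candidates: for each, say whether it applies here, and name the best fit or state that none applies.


Verdict: no special technique — the unknown sequence enters the update nonlinearly, so no linear method fits the recurrence as written — direct iteration remains.
- the characteristic-root method: the recursion is nonlinear in the sequence values, so no linear-modes ansatz applies.
- a summation factor: the recursion is nonlinear — outside the first-order linear family a summation factor addresses.


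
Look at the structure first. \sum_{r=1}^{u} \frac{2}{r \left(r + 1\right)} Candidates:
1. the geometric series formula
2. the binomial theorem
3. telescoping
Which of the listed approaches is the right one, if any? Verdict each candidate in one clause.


Best approach: telescoping — the denominator's roots in \frac{2}{r \left(r + 1\right)} sit an integer apart: decomposition produces a self-cancelling chain.
- the geometric series formula — the term-to-term ratio changes with the index, so the geometric formula cannot close it.
- the binomial theorem: the summand does not match any term pattern of an expanded binomial power.
- telescoping: applicable, and directly so.


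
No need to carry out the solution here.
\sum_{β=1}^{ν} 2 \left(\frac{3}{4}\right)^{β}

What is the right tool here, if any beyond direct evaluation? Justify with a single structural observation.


Best approach: the geometric series formula — each summand is the previous one scaled by \frac{3}{4}; that constant multiplier is itself the geometric structure.


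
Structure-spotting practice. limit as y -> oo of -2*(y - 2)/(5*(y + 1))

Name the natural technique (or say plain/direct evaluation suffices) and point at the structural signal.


Best approach: dominant-term comparison — as y grows, only the highest-degree terms matter — compare leading terms and read the limit off. Differentiating the expression as a single quotient would eventually settle it as well; matching dominant growth settles it immediately.


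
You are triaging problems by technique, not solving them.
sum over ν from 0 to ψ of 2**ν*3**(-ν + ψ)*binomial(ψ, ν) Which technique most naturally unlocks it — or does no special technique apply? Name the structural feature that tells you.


Diagnosis: the binomial theorem — binomial(ψ, ν) weighting matched powers of 2 and 3 is the expanded form of (2 + 3)^ψ — fold it back up.


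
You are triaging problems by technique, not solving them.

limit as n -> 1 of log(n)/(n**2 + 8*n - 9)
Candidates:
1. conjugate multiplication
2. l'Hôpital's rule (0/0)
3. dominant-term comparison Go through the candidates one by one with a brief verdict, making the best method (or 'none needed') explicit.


Method: l'Hôpital's rule (0/0) — plug in 1: top and bottom both hit zero, so differentiate each and retry. Known elementary limits would finish this too — the rule just bypasses the case analysis.
- conjugate multiplication: the conjugate move applies to radical differences, which this is not.
- l'Hôpital's rule (0/0) — yes, a natural case for it.
- dominant-term comparison: this limit is not decided by comparing leading-term growth at infinity.


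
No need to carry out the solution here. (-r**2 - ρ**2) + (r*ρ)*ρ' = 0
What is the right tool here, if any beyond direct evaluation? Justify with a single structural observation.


Method: the homogeneous substitution — the slope is degree-zero homogeneous: the ratio substitution v = ρ/r collapses it. Rearranged, this also fits the Bernoulli template directly; the homogeneous substitution reads the structure without the rearrangement.


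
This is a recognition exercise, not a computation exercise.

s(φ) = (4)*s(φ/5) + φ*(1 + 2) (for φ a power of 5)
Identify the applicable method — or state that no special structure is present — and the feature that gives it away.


Method: the master substitution — index division is the fingerprint: φ/5 in the recursive call means substitute φ = 5^m.


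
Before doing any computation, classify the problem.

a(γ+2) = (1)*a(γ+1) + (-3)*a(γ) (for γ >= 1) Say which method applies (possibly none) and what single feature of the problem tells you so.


Diagnosis: the characteristic-root method — every coefficient is a fixed number and the forcing is zero — substitute r^γ and read off the root equation.


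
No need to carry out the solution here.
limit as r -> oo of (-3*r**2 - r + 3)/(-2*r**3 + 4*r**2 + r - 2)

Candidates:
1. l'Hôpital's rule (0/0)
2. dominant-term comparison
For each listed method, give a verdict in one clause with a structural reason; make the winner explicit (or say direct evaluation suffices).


Verdict: dominant-term comparison — as r grows, only the highest-degree terms matter — compare leading terms and read the limit off.
- l'Hôpital's rule (0/0): no 0/0 form appears: written as one quotient, top and bottom both grow without bound, and the ratio is decided by their leading terms.
- dominant-term comparison: yes — fits the structure here.


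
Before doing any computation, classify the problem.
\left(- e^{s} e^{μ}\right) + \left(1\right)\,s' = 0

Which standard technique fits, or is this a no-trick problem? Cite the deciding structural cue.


Best approach: separation of variables — a product of single-variable factors, e^{μ} and e^{s} — the textbook separable form.


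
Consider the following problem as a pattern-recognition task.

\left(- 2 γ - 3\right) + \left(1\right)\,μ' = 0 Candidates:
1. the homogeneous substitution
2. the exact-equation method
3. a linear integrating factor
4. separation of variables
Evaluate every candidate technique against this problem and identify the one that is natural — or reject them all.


Verdict: no special technique — with μ absent the equation is not coupled at all: direct integration in γ.
- the homogeneous substitution — rescaling both variables together changes the slope, so no ratio substitution collapses it.
- the exact-equation method: with the unknown absent from both coefficients, the cross-partial test holds emptily — nothing for the exact method to work on.
- a linear integrating factor: with the unknown absent the integrating factor is a formality; direct integration is the working structure.
- separation of variables: separation is only trivially available — with the unknown absent from the slope this is a direct integration, not a separation problem.


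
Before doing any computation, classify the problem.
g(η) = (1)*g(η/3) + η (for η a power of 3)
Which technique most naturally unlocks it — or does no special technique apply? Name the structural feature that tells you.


Diagnosis: the master substitution — treat m = log base 3 of η as the new clock: one recursion step advances m by one while η scales by 3.


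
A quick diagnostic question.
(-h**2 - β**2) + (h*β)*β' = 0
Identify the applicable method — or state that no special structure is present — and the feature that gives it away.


Verdict: the homogeneous substitution — solved for the derivative, the right side is unchanged under scaling h and β together — it depends only on the ratio β/h, so substitute a single ratio variable. This doubles as a Bernoulli equation in the unknown as written; the homogeneous route needs no setup at all.


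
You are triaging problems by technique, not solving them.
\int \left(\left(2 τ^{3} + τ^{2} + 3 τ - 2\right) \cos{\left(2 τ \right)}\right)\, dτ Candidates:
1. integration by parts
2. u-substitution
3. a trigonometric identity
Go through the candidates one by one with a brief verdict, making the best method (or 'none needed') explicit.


Method: integration by parts — the integrand splits as 2 τ^{3} + τ^{2} + 3 τ - 2 times \cos{\left(2 τ \right)} — repeatedly differentiating the polynomial part kills it, which is the parts ladder.
- integration by parts: yes, a natural case for it.
- u-substitution — no subexpression of the integrand pairs with its own derivative as a factor — individual terms may offer their own substitutions, but any change of variable covering the whole integral would have to be constructed from outside the expression.
- a trigonometric identity — the trigonometric factor has no even power to reduce and no cross-frequency product to convert — the standard power-reduction and product-to-sum identities do not engage it.


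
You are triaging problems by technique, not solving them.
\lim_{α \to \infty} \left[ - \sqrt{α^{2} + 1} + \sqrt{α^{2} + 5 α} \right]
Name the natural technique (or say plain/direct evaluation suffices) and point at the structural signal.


Technique: conjugate multiplication — the difference \sqrt{α^{2} + 5 α} - \sqrt{α^{2} + 1} is an ∞ − ∞ stalemate; its conjugate partner breaks the tie.


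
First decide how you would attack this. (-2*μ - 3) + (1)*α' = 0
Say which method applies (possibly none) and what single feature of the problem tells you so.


Diagnosis: no special technique — solved for the derivative, no α appears — this is antidifferentiation in μ wearing ODE clothing.


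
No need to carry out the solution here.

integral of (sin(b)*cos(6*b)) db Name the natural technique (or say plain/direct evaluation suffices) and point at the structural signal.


Technique: a trigonometric identity — the product sin(b)*cos(6*b) converts to a sum of single-frequency sinusoids via the product-to-sum identity.


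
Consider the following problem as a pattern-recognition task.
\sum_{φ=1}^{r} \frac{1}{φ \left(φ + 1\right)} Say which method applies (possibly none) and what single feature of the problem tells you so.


Diagnosis: telescoping — \frac{1}{φ \left(φ + 1\right)} decomposes into shift-paired simple fractions; the series telescopes to finitely many boundary pieces.


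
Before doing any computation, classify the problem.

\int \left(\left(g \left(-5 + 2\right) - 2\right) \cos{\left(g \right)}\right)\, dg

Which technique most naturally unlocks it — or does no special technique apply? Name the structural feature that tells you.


Verdict: integration by parts — a polynomial (g \left(-5 + 2\right) - 2) against the kernel \cos{\left(g \right)} is the signature bounded-ladder case for integration by parts.


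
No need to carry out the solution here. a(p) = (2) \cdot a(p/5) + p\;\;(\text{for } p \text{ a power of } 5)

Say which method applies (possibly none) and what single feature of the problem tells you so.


Diagnosis: the master substitution — the argument shrinks by the factor 5, so measure the index on a logarithmic scale and the recursion becomes a shift.


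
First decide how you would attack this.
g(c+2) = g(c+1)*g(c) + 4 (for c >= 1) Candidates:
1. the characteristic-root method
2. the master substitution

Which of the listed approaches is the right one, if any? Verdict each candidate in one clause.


Verdict: no special technique — nonlinear feedback in the recursion rules out every root- or factor-based technique.
- the characteristic-root method — nonlinearity rules out exponential-mode superposition from the start.
- the master substitution — there is no divide-the-index recursive argument.


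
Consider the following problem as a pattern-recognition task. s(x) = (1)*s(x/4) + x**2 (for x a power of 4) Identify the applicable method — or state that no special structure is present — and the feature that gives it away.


Best approach: the master substitution — the index is divided (x/4), not shifted — substitute x = 4^m to straighten it into a shift recurrence.


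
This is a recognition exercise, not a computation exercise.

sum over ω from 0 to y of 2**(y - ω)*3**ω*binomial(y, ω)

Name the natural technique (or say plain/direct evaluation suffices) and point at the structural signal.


Best approach: the binomial theorem — binomial coefficients against complementary powers of 3 and 2: recognize the binomial expansion and resum.


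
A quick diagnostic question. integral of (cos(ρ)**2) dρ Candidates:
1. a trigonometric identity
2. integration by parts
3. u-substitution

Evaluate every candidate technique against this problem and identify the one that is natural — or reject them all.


Diagnosis: a trigonometric identity — cos(ρ)**2 carries an even exponent — trade it for double-angle cosines before integrating.
- a trigonometric identity: yes — fits the structure here.
- integration by parts: not the fit here: there is no polynomial factor to ladder down — parts can still close the trigonometric product by recursion, though the identity rewrite is the direct route.
- u-substitution — no subexpression of the integrand pairs with its own derivative as a factor — individual terms may offer their own substitutions, but any change of variable covering the whole integral would have to be constructed from outside the expression.


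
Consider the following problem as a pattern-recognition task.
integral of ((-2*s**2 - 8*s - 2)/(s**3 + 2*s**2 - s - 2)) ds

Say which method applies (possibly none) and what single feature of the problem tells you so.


Method: partial fractions — the integrand is a proper rational function and its denominator s**3 + 2*s**2 - s - 2 factors into distinct pieces, so it splits into simple fractions.


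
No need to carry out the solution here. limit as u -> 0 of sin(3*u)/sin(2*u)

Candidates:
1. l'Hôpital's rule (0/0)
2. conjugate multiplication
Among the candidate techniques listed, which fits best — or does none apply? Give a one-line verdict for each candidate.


Method: l'Hôpital's rule (0/0) — plug in 0: top and bottom both hit zero, so differentiate each and retry. The standard small-argument limits would also carry it; the rule is the systematic route.
- l'Hôpital's rule (0/0) — applies; the problem has the shape this method handles.
- conjugate multiplication: rationalization has no target — no divergent radical difference appears.


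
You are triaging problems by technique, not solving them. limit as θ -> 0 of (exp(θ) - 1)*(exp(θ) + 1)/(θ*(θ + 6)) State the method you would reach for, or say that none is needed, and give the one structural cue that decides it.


Best approach: l'Hôpital's rule (0/0) — the 0/0 form at 0 is the signature situation for l'Hôpital's rule. The standard small-argument limits would also carry it; the rule is the systematic route.


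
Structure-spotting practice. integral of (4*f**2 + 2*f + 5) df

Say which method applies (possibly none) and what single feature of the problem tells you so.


Technique: no special technique — every term is a constant multiple of a power of f; term-wise power-rule integration needs no preliminary transformation.


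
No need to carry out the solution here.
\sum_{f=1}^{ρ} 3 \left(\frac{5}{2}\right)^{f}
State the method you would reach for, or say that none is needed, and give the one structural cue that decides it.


Verdict: the geometric series formula — consecutive terms stand in a fixed index-free ratio — the geometric sum formula closes it.


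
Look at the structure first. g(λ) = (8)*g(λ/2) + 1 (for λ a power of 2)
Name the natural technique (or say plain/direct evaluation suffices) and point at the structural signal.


Method: the master substitution — the call at λ/2 makes this multiplicative recursion; the master-style substitution converts it to additive.


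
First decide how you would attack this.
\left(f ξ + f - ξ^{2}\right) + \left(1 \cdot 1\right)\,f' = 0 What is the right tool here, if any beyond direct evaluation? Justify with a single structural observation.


Best approach: a linear integrating factor — linear in the unknown with genuine forcing: multiply through by the exponential of the integrated coefficient and the left side closes into one derivative.


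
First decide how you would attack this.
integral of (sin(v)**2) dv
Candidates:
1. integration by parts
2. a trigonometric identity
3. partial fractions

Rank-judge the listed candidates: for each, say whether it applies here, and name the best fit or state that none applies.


Technique: a trigonometric identity — sin(v)**2 is an even power — the power-reduction identity rewrites it into first-degree cosines.
- integration by parts — not the natural route: no polynomial-kernel product appears — a recursive parts reduction of the trigonometric product exists, but the identity rewrite is direct.
- a trigonometric identity: yes — fits the structure here.
- partial fractions: the expression is not a ratio of polynomials that decomposes further.


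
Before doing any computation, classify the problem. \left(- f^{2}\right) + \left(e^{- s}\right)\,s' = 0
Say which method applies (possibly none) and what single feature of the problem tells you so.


Diagnosis: separation of variables — separating collects all s-dependence with the derivative and leaves all f-dependence opposite: variables separate. An exactness check succeeds on this form as well — separation and the potential function arrive at the same answer, separation more directly.


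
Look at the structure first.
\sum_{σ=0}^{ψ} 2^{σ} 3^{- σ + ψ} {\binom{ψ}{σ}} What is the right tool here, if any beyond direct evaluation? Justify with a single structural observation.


Method: the binomial theorem — terms weighting {\binom{ψ}{σ}} against matched powers of 2 and 3 reassemble into (2 + 3)^ψ by the binomial theorem.


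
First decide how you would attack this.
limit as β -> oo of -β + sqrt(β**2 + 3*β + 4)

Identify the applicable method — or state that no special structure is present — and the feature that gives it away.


Technique: conjugate multiplication — the ∞ − ∞ radical form is the exact trigger for the conjugate maneuver.


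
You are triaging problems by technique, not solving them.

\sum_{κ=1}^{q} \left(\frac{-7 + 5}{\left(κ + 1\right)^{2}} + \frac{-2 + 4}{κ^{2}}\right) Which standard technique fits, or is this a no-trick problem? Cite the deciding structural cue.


Verdict: telescoping — the generic term is a one-step difference of \frac{-2 + 4}{κ^{2}}, so partial sums shortcut to endpoint evaluation.


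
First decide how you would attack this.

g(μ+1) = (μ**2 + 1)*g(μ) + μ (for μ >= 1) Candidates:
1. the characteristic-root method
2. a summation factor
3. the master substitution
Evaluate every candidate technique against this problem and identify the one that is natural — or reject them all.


Verdict: a summation factor — one step of memory with a weight μ**2 + 1 that changes as the index grows — the summation-factor construction is built for this.
- the characteristic-root method — the coefficients change with the index, which the root method cannot absorb.
- a summation factor: applicable, and directly so.
- the master substitution — with no divided-index recursive call, reindexing by powers of a base buys nothing.


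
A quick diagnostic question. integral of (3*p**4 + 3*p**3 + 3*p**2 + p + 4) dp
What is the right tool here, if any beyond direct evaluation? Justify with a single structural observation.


Technique: no special technique — nothing composite, nothing rational, nothing trigonometric — each constant-multiple power of p integrates by the power rule alone.


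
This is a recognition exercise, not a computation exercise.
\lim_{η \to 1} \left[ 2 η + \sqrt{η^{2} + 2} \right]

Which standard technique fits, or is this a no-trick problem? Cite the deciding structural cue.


Technique: no special technique — the expression is continuous at 1 — substitute and evaluate; no indeterminate form appears.


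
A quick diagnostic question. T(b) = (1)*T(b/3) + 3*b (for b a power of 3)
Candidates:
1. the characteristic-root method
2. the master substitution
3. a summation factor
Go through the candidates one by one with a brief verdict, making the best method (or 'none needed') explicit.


Best approach: the master substitution — the argument shrinks by the factor 3, so measure the index on a logarithmic scale and the recursion becomes a shift.
- the characteristic-root method — the recursion divides its index rather than shifting it — outside the constant-shift family the root method covers.
- the master substitution — applies; the problem has the shape this method handles.
- a summation factor: a divided-index call is outside the fixed-shift first-order family a summation factor normalizes.


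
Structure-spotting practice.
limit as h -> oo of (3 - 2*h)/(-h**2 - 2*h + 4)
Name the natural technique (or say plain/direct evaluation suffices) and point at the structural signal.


Method: dominant-term comparison — at large h only the top-degree terms survive; compare the leading terms and the limit falls out. Differentiating the expression as a single quotient would eventually settle it as well; matching dominant growth settles it immediately.


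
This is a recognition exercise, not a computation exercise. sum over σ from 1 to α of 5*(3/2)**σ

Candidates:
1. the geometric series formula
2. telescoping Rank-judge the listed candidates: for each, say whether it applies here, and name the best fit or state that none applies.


Method: the geometric series formula — check a ratio of consecutive terms: it is 3/2, independent of the index, so the geometric formula closes the sum.
- the geometric series formula — applicable, and directly so.
- telescoping: the terms as presented offer no neighboring cancellation — a telescoping rewrite may exist, but the displayed structure does not hand one over.


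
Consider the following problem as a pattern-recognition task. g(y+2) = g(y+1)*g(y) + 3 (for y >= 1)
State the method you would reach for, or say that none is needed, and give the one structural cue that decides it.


Technique: no special technique — the new term depends nonlinearly on the old ones, which disqualifies every superposition-based technique.


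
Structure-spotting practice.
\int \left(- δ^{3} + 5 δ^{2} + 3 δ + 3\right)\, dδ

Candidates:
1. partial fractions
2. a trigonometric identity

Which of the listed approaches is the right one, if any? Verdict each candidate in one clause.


Method: no special technique — scan for structure and find none: constant multiples of powers of δ, integrate directly.
- partial fractions: there is no rational-function structure to decompose.
- a trigonometric identity: no sine or cosine appears, so there is nothing for a trigonometric identity to act on.


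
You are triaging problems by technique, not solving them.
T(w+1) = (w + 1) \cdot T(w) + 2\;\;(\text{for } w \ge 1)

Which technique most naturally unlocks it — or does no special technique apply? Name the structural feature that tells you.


Diagnosis: a summation factor — the coefficient w + 1 drifts with the index, so no fixed root exists; normalizing by the cumulative product telescopes it.


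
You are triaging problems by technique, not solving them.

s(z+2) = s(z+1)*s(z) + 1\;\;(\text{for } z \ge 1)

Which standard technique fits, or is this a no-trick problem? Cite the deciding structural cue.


Technique: no special technique — nonlinear feedback in the recursion rules out every root- or factor-based technique.


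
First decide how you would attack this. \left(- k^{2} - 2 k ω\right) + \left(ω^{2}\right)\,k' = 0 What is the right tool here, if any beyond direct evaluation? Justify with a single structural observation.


Verdict: the homogeneous substitution — scaling ω and k together leaves the slope fixed — it depends only on k/ω, so substitute the ratio. A Bernoulli rewrite works here as the equation stands — the homogeneous substitution is the more immediate reading.


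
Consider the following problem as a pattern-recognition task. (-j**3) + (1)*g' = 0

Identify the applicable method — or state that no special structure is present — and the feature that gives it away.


Best approach: no special technique — solved for the derivative, g never appears on the right — this is a direct integration in j, not a differential-equations problem at heart.


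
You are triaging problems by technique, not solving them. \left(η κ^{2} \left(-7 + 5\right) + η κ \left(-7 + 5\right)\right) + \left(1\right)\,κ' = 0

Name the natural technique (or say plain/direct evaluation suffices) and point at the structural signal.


Method: separation of variables — one side of the product carries the independent variable, the other the unknown — the textbook separation shape. Rearranged, this also fits the Bernoulli template directly; separation reads the product structure as given.


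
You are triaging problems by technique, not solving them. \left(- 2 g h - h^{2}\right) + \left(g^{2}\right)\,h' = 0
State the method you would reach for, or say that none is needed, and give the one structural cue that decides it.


Technique: the homogeneous substitution — the slope's numerator and denominator have matching total degree, so it depends only on h/g and the ratio substitution collapses it. A Bernoulli rewrite works here as the equation stands — the homogeneous substitution is the more immediate reading.


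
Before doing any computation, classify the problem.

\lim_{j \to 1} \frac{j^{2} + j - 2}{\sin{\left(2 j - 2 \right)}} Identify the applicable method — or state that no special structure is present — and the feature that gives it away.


Diagnosis: l'Hôpital's rule (0/0) — the 0/0 form at 1 is the signature situation for l'Hôpital's rule. Expanding numerator and denominator to first order gives the same value — the rule automates exactly that.


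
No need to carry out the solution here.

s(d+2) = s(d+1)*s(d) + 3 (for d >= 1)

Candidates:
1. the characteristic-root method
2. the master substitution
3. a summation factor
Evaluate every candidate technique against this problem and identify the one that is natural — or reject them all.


Diagnosis: no special technique — nonlinear feedback in the recursion rules out every root- or factor-based technique.
- the characteristic-root method — the recursion is nonlinear in the sequence values, so no linear-modes ansatz applies.
- the master substitution: the recursion shifts the index rather than dividing it.
- a summation factor — no summation factor applies — the rule is not linear in the sequence values.


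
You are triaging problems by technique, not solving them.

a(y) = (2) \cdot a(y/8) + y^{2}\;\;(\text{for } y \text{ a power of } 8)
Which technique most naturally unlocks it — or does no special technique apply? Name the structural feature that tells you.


Diagnosis: the master substitution — the argument contracts 8-fold per step: reindex y exponentially and solve the linear recurrence in the new index.


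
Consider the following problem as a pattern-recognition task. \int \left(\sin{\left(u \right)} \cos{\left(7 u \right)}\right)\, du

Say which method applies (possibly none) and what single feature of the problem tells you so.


Method: a trigonometric identity — the product \sin{\left(u \right)} \cos{\left(7 u \right)} converts to a sum of single-frequency sinusoids via the product-to-sum identity.


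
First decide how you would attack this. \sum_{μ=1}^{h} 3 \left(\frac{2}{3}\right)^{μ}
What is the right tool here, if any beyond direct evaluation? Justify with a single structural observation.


Best approach: the geometric series formula — each term is \frac{2}{3} times the previous one, so the geometric-series formula applies directly.


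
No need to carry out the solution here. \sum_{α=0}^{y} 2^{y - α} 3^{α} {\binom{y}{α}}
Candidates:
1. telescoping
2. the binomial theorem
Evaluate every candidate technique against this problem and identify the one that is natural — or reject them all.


Best approach: the binomial theorem — {\binom{y}{α}} weighting matched powers of 3 and 2 is the expanded form of (3 + 2)^y — fold it back up.
- telescoping — writing out consecutive terms as given produces no pairwise cancellation.
- the binomial theorem: yes, a natural case for it.


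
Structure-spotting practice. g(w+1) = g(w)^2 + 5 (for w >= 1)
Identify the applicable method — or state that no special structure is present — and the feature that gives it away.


Technique: no special technique — the recurrence is nonlinear in the sequence terms; no linear-recurrence method fits it as written — one iterates or studies it directly.


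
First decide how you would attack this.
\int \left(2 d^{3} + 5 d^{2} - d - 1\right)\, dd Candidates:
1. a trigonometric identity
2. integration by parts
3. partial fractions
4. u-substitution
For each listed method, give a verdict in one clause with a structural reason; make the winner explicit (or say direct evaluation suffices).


Verdict: no special technique — scan for structure and find none: constant multiples of powers of d, integrate directly.
- a trigonometric identity: there is no trigonometric structure at all — the integrand carries no sine or cosine to rewrite.
- integration by parts: splitting off a factor buys nothing — the integrand integrates directly without parts.
- partial fractions — there is no rational-function structure to decompose.
- u-substitution: no substitution does more than relabel what direct integration already handles.


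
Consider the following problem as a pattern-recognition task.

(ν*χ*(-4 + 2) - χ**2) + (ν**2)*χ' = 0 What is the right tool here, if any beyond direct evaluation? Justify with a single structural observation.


Diagnosis: the homogeneous substitution — the slope is degree-zero homogeneous: the ratio substitution v = χ/ν collapses it. Rearranged, this also fits the Bernoulli template directly; the homogeneous substitution reads the structure without the rearrangement.


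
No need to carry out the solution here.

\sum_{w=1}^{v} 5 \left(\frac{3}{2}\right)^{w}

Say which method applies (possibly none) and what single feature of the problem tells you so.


Technique: the geometric series formula — consecutive terms stand in a fixed index-free ratio — the geometric sum formula closes it.


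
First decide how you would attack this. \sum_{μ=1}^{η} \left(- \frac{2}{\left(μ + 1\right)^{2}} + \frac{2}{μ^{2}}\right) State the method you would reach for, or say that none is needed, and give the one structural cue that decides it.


Diagnosis: telescoping — this sum is a zipper: each term contributes \frac{2}{μ^{2}} and removes the next index's value, which the following term puts back, closing term by term.
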